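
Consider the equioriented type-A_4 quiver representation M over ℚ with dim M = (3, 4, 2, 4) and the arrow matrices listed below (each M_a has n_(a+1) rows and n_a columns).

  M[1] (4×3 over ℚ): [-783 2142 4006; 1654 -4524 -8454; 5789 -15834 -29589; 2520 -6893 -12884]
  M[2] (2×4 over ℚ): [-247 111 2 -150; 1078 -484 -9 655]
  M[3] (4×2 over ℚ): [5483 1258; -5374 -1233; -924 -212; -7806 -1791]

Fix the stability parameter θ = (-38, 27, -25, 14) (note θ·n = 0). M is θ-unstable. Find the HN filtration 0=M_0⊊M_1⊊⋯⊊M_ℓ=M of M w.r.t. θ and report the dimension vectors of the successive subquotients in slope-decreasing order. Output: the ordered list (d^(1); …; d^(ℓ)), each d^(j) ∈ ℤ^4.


Interval decomposition of M: I[1,2], I[1,4]^2, I[2,2], I[4,4]^2.
HN type (ℓ=4): μ^(1)=27; μ^(2)=14; μ^(3)=1; μ^(4)=-38

((0, 2, 0, 0); (0, 0, 0, 4); (0, 2, 2, 0); (3, 0, 0, 0))


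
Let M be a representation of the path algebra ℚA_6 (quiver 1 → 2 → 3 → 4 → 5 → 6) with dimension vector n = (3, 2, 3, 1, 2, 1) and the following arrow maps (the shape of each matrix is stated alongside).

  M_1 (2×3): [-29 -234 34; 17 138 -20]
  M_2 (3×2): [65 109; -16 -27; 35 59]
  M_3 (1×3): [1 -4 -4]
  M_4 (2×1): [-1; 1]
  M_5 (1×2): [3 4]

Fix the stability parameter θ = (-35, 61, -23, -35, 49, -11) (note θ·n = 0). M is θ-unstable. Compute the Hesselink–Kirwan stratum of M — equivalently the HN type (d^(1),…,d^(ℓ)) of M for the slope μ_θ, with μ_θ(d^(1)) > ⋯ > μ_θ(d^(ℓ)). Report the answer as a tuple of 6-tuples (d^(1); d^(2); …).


Via rank(M_{q-1}∘⋯∘M_p): M ≅ I[1,1], I[1,3], I[1,6], I[3,3], I[5,5].
μ_θ-semistable layers: μ^(1)=49; μ^(2)=19; μ^(3)=1; μ^(4)=-23; μ^(5)=-35

((0, 0, 0, 0, 1, 0); (0, 1, 1, 0, 1, 1); (0, 1, 1, 1, 0, 0); (0, 0, 1, 0, 0, 0); (3, 0, 0, 0, 0, 0))


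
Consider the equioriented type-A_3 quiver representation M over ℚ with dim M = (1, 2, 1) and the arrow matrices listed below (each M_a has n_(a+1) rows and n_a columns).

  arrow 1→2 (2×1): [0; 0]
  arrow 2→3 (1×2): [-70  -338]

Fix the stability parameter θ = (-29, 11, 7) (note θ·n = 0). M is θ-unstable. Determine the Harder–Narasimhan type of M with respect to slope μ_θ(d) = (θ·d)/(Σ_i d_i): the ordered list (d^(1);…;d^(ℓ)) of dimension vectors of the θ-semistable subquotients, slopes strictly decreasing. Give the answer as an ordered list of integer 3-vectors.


Barcode: M ≅ I[1,1], I[2,2], I[2,3]. HN layers by μ_θ (3 steps, strictly decreasing):
  μ^(1)=11; μ^(2)=9; μ^(3)=-29

((0, 1, 0); (0, 1, 1); (1, 0, 0))


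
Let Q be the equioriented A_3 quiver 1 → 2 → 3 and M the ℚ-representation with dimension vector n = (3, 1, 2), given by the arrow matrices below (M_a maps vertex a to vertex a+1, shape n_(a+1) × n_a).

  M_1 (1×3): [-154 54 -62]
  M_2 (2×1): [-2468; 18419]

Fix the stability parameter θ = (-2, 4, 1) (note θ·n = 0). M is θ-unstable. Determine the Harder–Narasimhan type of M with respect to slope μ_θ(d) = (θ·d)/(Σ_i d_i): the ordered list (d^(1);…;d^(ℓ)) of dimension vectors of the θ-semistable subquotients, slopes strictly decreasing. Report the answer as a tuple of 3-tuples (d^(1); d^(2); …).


Barcode: M ≅ I[1,1]^2, I[1,3], I[3,3]. HN layers by μ_θ (3 steps, strictly decreasing):
  μ^(1)=5/2; μ^(2)=1; μ^(3)=-2

((0, 1, 1); (0, 0, 1); (3, 0, 0))


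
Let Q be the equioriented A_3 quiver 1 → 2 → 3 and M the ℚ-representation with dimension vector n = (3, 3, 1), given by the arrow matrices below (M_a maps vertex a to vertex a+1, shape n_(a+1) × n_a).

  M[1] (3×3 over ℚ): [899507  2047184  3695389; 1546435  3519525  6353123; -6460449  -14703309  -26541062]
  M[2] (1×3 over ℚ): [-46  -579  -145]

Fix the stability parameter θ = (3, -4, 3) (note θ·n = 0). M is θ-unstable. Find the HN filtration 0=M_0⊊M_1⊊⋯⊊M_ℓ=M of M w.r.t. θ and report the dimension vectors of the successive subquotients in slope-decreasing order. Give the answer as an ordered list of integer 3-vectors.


Interval decomposition of M: I[1,2]^2, I[1,3].
HN type (ℓ=2): μ^(1)=3; μ^(2)=-1/2

((0, 0, 1); (3, 3, 0))


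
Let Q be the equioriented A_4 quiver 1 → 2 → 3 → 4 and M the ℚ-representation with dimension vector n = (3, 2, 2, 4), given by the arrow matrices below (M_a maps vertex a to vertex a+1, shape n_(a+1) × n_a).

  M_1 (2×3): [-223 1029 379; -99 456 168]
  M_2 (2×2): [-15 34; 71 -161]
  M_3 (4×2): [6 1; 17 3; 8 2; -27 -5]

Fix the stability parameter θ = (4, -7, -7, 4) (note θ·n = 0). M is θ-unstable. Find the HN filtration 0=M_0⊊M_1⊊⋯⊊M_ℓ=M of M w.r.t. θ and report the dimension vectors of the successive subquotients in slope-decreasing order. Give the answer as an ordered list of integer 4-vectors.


Via rank(M_{q-1}∘⋯∘M_p): M ≅ I[1,1], I[1,4]^2, I[4,4]^2.
μ_θ-semistable layers: μ^(1)=4; μ^(2)=-10/3

((1, 0, 0, 4); (2, 2, 2, 0))


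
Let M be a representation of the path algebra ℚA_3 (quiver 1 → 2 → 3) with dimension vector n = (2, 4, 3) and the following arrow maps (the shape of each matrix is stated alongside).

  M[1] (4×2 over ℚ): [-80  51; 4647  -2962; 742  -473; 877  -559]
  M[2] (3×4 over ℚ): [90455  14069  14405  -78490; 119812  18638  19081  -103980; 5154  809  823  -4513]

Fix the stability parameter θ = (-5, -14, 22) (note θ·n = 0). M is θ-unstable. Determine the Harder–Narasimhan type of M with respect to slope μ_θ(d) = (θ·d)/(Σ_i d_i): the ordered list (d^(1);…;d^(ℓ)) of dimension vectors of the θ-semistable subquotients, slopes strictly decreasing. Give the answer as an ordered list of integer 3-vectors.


Via rank(M_{q-1}∘⋯∘M_p): M ≅ I[1,3]^2, I[2,2], I[2,3].
μ_θ-semistable layers: μ^(1)=22; μ^(2)=-19/2; μ^(3)=-14

((0, 0, 3); (2, 2, 0); (0, 2, 0))


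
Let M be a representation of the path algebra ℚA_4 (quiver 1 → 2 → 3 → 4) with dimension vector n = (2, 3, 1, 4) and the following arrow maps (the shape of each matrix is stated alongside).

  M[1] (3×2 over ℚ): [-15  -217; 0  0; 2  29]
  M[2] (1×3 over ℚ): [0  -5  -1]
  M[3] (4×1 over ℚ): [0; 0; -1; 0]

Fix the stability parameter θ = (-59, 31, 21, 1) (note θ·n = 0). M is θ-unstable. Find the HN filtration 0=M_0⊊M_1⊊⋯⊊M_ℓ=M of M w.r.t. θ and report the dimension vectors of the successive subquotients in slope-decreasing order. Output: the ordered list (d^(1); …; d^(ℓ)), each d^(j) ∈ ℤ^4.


Barcode: M ≅ I[1,2], I[1,4], I[2,2], I[4,4]^3. HN layers by μ_θ (4 steps, strictly decreasing):
  μ^(1)=31; μ^(2)=53/3; μ^(3)=1; μ^(4)=-59

((0, 2, 0, 0); (0, 1, 1, 1); (0, 0, 0, 3); (2, 0, 0, 0))


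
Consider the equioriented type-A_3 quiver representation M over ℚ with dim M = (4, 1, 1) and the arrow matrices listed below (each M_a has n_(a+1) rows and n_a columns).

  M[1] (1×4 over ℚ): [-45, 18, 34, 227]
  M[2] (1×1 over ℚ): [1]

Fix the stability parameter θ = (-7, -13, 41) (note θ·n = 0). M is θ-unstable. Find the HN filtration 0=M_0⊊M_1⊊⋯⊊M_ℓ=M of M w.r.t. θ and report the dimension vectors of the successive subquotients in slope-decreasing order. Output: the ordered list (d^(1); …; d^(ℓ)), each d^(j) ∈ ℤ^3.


Via rank(M_{q-1}∘⋯∘M_p): M ≅ I[1,1]^3, I[1,3].
μ_θ-semistable layers: μ^(1)=41; μ^(2)=-7; μ^(3)=-10

((0, 0, 1); (3, 0, 0); (1, 1, 0))


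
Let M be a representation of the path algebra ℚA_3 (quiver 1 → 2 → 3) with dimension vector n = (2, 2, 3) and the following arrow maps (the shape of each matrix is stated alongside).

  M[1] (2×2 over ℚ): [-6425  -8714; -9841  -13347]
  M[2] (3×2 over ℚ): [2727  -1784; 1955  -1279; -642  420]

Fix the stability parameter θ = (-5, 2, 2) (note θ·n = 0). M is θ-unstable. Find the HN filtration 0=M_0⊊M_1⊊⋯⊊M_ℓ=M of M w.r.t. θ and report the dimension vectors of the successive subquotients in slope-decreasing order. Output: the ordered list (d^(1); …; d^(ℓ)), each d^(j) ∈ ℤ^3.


Barcode: M ≅ I[1,3]^2, I[3,3]. HN layers by μ_θ (2 steps, strictly decreasing):
  μ^(1)=2; μ^(2)=-5

((0, 2, 3); (2, 0, 0))


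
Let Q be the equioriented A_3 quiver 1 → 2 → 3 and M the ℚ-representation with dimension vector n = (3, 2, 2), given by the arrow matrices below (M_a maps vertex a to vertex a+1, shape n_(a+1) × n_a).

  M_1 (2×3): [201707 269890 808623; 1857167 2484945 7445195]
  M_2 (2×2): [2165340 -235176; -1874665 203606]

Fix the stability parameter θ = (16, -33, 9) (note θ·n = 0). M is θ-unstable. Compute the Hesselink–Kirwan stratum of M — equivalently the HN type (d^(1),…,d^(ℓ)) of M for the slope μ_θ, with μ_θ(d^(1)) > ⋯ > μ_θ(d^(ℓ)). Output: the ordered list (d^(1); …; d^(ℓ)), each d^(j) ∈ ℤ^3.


Barcode: M ≅ I[1,1], I[1,2], I[1,3], I[3,3]. HN layers by μ_θ (3 steps, strictly decreasing):
  μ^(1)=16; μ^(2)=9; μ^(3)=-17/2

((1, 0, 0); (0, 0, 2); (2, 2, 0))


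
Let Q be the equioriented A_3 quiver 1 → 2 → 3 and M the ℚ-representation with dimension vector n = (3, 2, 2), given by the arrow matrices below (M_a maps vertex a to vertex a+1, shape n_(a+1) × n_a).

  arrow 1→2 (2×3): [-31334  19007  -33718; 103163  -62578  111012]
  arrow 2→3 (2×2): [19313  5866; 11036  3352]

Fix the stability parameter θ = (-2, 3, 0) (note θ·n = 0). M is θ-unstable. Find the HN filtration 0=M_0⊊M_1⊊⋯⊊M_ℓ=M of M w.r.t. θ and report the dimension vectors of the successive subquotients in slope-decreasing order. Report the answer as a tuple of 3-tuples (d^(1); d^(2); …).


Interval decomposition of M: I[1,1], I[1,2], I[1,3], I[3,3].
HN type (ℓ=4): μ^(1)=3; μ^(2)=3/2; μ^(3)=0; μ^(4)=-2

((0, 1, 0); (0, 1, 1); (0, 0, 1); (3, 0, 0))


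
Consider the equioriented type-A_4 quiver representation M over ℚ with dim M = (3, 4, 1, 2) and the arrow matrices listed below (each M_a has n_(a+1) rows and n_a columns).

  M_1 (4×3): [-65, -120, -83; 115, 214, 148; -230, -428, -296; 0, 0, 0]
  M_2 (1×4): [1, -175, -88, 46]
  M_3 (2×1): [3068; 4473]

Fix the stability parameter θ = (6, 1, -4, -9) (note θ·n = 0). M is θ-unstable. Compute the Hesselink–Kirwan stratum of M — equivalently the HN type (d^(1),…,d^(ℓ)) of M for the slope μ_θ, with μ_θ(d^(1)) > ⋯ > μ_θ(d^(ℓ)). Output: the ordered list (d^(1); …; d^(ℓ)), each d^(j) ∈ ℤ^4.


Interval decomposition of M: I[1,1], I[1,2], I[1,4], I[2,2]^2, I[4,4].
HN type (ℓ=5): μ^(1)=6; μ^(2)=7/2; μ^(3)=1; μ^(4)=-3/2; μ^(5)=-9

((1, 0, 0, 0); (1, 1, 0, 0); (0, 2, 0, 0); (1, 1, 1, 1); (0, 0, 0, 1))


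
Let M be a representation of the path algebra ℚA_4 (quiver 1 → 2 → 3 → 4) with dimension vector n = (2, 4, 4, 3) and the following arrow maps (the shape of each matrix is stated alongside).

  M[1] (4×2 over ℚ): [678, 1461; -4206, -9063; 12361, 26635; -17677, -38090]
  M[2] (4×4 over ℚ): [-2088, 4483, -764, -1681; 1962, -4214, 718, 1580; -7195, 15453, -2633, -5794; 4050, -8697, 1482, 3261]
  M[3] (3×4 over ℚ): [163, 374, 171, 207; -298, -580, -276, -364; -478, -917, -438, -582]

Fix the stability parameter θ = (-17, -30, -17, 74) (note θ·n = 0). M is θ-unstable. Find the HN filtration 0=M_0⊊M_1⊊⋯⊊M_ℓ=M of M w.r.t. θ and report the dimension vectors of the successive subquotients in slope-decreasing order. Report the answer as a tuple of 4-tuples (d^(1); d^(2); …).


Interval decomposition of M: I[1,2], I[1,4], I[2,2], I[2,4], I[3,3], I[3,4].
HN type (ℓ=4): μ^(1)=74; μ^(2)=-17; μ^(3)=-47/2; μ^(4)=-30

((0, 0, 0, 3); (0, 0, 4, 0); (2, 2, 0, 0); (0, 2, 0, 0))


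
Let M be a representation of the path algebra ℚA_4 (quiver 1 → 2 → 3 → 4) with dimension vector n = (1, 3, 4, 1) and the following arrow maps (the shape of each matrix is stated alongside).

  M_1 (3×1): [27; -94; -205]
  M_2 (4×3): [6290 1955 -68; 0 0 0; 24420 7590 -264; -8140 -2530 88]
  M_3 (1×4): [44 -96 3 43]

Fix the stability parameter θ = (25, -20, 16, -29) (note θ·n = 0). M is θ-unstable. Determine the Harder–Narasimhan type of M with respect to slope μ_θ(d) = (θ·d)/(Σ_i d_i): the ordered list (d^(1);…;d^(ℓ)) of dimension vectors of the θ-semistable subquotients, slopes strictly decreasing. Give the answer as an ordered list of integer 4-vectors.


Barcode: M ≅ I[1,2], I[2,2], I[2,3], I[3,3]^2, I[3,4]. HN layers by μ_θ (4 steps, strictly decreasing):
  μ^(1)=16; μ^(2)=5/2; μ^(3)=-13/2; μ^(4)=-20

((0, 0, 3, 0); (1, 1, 0, 0); (0, 0, 1, 1); (0, 2, 0, 0))


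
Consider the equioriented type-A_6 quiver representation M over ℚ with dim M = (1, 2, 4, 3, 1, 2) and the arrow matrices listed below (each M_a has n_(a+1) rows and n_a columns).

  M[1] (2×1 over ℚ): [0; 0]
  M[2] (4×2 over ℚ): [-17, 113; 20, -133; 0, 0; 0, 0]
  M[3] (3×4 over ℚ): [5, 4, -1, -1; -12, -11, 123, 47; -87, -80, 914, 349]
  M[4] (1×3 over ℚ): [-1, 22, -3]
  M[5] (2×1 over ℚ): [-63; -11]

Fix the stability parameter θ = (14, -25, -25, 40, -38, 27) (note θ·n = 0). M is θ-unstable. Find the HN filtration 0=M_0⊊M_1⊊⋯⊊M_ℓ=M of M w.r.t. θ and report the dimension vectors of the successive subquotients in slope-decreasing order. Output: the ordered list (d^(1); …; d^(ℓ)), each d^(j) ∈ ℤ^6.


Barcode: M ≅ I[1,1], I[2,4], I[2,6], I[3,3], I[3,4], I[6,6]. HN layers by μ_θ (5 steps, strictly decreasing):
  μ^(1)=40; μ^(2)=27; μ^(3)=14; μ^(4)=1; μ^(5)=-25

((0, 0, 0, 2, 0, 0); (0, 0, 0, 0, 0, 2); (1, 0, 0, 0, 0, 0); (0, 0, 0, 1, 1, 0); (0, 2, 4, 0, 0, 0))


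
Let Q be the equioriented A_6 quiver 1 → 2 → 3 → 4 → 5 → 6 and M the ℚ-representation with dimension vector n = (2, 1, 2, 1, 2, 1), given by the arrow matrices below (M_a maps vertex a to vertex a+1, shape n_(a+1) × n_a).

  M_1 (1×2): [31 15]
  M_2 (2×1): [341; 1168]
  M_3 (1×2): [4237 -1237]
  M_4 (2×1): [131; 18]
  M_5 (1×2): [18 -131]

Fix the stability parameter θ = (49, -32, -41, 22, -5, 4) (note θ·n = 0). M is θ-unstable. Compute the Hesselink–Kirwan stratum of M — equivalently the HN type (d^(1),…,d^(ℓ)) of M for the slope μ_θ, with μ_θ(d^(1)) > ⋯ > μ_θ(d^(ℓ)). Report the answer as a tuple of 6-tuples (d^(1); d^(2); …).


Barcode: M ≅ I[1,1], I[1,5], I[3,3], I[5,6]. HN layers by μ_θ (6 steps, strictly decreasing):
  μ^(1)=49; μ^(2)=17/2; μ^(3)=4; μ^(4)=-5; μ^(5)=-8; μ^(6)=-41

((1, 0, 0, 0, 0, 0); (0, 0, 0, 1, 1, 0); (0, 0, 0, 0, 0, 1); (0, 0, 0, 0, 1, 0); (1, 1, 1, 0, 0, 0); (0, 0, 1, 0, 0, 0))


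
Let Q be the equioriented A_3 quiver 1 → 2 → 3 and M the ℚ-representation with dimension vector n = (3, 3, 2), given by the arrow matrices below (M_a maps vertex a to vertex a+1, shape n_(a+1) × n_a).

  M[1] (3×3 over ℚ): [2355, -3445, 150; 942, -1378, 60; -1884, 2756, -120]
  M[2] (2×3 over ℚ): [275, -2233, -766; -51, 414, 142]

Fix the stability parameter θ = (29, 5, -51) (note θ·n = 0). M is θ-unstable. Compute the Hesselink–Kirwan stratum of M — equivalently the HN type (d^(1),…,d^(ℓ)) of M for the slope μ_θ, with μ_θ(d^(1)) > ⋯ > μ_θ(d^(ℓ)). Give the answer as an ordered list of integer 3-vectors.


Via rank(M_{q-1}∘⋯∘M_p): M ≅ I[1,1]^2, I[1,3], I[2,2], I[2,3].
μ_θ-semistable layers: μ^(1)=29; μ^(2)=5; μ^(3)=-17/3; μ^(4)=-23

((2, 0, 0); (0, 1, 0); (1, 1, 1); (0, 1, 1))


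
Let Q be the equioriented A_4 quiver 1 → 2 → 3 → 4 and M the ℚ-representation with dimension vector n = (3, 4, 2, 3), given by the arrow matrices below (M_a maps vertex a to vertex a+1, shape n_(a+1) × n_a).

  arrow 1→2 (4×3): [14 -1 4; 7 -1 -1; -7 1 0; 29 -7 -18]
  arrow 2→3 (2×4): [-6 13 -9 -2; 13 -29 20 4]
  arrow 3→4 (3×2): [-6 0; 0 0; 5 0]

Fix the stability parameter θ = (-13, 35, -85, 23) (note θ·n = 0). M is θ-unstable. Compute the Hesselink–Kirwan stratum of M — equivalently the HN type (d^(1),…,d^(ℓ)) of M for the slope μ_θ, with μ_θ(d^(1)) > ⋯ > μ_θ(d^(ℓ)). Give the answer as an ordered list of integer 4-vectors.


Via rank(M_{q-1}∘⋯∘M_p): M ≅ I[1,2], I[1,3], I[1,4], I[2,2], I[4,4]^2.
μ_θ-semistable layers: μ^(1)=35; μ^(2)=23; μ^(3)=-13; μ^(4)=-21

((0, 2, 0, 0); (0, 0, 0, 3); (1, 0, 0, 0); (2, 2, 2, 0))


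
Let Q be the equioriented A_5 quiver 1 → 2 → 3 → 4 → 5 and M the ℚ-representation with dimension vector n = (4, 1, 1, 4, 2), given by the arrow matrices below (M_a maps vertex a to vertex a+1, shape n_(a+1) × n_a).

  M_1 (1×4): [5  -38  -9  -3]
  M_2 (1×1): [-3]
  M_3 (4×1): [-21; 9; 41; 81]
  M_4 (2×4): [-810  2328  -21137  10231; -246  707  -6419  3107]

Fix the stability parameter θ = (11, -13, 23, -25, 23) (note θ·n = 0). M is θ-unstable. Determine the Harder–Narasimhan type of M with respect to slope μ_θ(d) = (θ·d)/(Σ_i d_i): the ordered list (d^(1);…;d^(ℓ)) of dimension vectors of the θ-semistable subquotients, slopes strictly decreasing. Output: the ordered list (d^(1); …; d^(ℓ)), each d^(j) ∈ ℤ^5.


Via rank(M_{q-1}∘⋯∘M_p): M ≅ I[1,1]^3, I[1,5], I[4,4]^2, I[4,5].
μ_θ-semistable layers: μ^(1)=23; μ^(2)=11; μ^(3)=-1; μ^(4)=-25

((0, 0, 0, 0, 2); (3, 0, 0, 0, 0); (1, 1, 1, 1, 0); (0, 0, 0, 3, 0))


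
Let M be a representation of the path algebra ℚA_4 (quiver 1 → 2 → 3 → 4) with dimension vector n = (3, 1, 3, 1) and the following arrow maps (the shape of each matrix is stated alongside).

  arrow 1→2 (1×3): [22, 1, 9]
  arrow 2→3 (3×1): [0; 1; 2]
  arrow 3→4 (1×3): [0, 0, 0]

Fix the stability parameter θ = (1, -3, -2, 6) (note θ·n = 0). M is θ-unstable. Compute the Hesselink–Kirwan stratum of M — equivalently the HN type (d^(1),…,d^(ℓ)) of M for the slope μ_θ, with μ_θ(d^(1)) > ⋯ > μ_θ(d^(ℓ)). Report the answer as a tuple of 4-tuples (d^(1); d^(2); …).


Interval decomposition of M: I[1,1]^2, I[1,3], I[3,3]^2, I[4,4].
HN type (ℓ=4): μ^(1)=6; μ^(2)=1; μ^(3)=-4/3; μ^(4)=-2

((0, 0, 0, 1); (2, 0, 0, 0); (1, 1, 1, 0); (0, 0, 2, 0))


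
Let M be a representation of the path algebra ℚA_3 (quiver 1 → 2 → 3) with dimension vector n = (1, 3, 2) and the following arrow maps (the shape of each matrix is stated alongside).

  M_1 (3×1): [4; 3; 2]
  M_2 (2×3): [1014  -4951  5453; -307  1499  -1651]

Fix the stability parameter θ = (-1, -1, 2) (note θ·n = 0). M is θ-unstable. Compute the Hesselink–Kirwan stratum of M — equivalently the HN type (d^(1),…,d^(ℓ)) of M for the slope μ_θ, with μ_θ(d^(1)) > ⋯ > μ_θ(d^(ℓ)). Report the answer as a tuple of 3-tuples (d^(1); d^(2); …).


Via rank(M_{q-1}∘⋯∘M_p): M ≅ I[1,3], I[2,2], I[2,3].
μ_θ-semistable layers: μ^(1)=2; μ^(2)=-1

((0, 0, 2); (1, 3, 0))


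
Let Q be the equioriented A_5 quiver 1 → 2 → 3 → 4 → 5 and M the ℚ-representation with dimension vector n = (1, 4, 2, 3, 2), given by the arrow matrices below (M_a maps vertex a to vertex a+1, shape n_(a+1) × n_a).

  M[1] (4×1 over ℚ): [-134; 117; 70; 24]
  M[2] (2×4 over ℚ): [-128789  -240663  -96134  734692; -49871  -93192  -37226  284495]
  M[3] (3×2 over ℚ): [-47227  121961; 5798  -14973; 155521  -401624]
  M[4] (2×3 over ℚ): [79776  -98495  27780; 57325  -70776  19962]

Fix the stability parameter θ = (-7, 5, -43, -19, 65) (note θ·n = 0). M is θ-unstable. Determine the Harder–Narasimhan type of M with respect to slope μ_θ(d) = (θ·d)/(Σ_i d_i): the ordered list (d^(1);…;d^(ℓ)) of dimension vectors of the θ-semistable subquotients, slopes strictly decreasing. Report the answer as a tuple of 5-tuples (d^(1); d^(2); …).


Barcode: M ≅ I[1,5], I[2,2]^2, I[2,5], I[4,4]. HN layers by μ_θ (4 steps, strictly decreasing):
  μ^(1)=65; μ^(2)=5; μ^(3)=-16; μ^(4)=-19

((0, 0, 0, 0, 2); (0, 2, 0, 0, 0); (1, 1, 1, 1, 0); (0, 1, 1, 2, 0))


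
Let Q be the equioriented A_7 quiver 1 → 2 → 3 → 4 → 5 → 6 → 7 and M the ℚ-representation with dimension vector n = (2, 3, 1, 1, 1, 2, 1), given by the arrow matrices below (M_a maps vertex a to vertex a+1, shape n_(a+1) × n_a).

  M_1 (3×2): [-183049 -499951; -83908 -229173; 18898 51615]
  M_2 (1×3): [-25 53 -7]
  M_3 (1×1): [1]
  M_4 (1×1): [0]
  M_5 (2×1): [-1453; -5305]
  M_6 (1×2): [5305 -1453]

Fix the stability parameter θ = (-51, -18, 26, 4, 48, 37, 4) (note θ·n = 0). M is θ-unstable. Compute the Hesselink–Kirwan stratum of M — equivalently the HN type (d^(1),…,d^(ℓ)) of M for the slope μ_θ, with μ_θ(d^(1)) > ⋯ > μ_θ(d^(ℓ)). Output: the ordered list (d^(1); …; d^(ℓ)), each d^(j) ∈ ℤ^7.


Barcode: M ≅ I[1,2], I[1,4], I[2,2], I[5,6], I[6,7]. HN layers by μ_θ (5 steps, strictly decreasing):
  μ^(1)=85/2; μ^(2)=41/2; μ^(3)=15; μ^(4)=-18; μ^(5)=-51

((0, 0, 0, 0, 1, 1, 0); (0, 0, 0, 0, 0, 1, 1); (0, 0, 1, 1, 0, 0, 0); (0, 3, 0, 0, 0, 0, 0); (2, 0, 0, 0, 0, 0, 0))


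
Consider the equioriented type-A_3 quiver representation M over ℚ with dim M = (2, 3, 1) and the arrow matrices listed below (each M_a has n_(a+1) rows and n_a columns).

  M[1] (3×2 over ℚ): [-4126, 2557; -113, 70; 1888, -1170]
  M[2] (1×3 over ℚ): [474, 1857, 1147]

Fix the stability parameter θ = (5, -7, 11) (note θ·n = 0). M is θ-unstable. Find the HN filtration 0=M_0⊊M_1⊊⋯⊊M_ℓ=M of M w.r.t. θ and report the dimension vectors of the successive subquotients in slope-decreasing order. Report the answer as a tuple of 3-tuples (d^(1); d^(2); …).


Via rank(M_{q-1}∘⋯∘M_p): M ≅ I[1,2], I[1,3], I[2,2].
μ_θ-semistable layers: μ^(1)=11; μ^(2)=-1; μ^(3)=-7

((0, 0, 1); (2, 2, 0); (0, 1, 0))


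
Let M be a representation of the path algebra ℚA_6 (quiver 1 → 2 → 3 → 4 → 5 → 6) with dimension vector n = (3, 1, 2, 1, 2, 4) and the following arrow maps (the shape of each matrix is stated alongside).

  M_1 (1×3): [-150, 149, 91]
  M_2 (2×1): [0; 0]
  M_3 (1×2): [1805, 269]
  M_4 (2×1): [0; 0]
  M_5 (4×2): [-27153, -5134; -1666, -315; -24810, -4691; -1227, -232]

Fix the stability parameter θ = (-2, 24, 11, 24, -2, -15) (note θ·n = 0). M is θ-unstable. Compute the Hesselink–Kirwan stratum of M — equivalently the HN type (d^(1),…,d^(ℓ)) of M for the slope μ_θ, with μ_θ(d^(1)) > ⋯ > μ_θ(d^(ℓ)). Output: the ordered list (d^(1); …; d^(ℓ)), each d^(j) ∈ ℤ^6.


Interval decomposition of M: I[1,1]^2, I[1,2], I[3,3], I[3,4], I[5,6]^2, I[6,6]^2.
HN type (ℓ=5): μ^(1)=24; μ^(2)=11; μ^(3)=-2; μ^(4)=-17/2; μ^(5)=-15

((0, 1, 0, 1, 0, 0); (0, 0, 2, 0, 0, 0); (3, 0, 0, 0, 0, 0); (0, 0, 0, 0, 2, 2); (0, 0, 0, 0, 0, 2))


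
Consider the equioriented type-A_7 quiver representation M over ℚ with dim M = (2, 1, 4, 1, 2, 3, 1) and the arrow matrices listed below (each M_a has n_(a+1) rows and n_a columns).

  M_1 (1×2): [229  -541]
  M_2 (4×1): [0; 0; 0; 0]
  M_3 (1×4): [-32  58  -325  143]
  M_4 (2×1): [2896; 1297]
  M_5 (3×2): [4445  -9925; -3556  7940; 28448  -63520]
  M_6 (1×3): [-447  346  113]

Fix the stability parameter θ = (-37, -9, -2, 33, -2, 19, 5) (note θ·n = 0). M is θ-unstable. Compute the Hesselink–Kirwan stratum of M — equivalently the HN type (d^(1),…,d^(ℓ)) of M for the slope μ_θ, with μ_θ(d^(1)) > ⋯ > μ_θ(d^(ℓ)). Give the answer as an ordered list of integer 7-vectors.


Barcode: M ≅ I[1,1], I[1,2], I[3,3]^3, I[3,7], I[5,5], I[6,6]^2. HN layers by μ_θ (5 steps, strictly decreasing):
  μ^(1)=19; μ^(2)=55/4; μ^(3)=-2; μ^(4)=-9; μ^(5)=-37

((0, 0, 0, 0, 0, 2, 0); (0, 0, 0, 1, 1, 1, 1); (0, 0, 4, 0, 1, 0, 0); (0, 1, 0, 0, 0, 0, 0); (2, 0, 0, 0, 0, 0, 0))


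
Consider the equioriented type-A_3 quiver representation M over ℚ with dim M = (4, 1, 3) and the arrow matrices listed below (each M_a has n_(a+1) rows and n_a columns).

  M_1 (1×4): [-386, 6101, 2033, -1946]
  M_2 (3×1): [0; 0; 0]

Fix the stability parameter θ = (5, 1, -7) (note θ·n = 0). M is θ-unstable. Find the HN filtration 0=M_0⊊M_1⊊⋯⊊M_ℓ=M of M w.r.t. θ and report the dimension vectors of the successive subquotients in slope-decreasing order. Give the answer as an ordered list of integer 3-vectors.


Barcode: M ≅ I[1,1]^3, I[1,2], I[3,3]^3. HN layers by μ_θ (3 steps, strictly decreasing):
  μ^(1)=5; μ^(2)=3; μ^(3)=-7

((3, 0, 0); (1, 1, 0); (0, 0, 3))


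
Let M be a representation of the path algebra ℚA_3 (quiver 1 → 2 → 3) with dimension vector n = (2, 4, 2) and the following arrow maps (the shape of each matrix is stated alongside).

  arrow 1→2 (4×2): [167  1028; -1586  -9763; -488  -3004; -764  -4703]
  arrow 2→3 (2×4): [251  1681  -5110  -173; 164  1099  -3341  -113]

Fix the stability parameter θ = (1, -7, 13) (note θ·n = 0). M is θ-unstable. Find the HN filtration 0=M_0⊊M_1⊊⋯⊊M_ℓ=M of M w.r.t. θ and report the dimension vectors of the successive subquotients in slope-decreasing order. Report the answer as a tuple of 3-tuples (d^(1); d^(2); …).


Via rank(M_{q-1}∘⋯∘M_p): M ≅ I[1,3]^2, I[2,2]^2.
μ_θ-semistable layers: μ^(1)=13; μ^(2)=-3; μ^(3)=-7

((0, 0, 2); (2, 2, 0); (0, 2, 0))


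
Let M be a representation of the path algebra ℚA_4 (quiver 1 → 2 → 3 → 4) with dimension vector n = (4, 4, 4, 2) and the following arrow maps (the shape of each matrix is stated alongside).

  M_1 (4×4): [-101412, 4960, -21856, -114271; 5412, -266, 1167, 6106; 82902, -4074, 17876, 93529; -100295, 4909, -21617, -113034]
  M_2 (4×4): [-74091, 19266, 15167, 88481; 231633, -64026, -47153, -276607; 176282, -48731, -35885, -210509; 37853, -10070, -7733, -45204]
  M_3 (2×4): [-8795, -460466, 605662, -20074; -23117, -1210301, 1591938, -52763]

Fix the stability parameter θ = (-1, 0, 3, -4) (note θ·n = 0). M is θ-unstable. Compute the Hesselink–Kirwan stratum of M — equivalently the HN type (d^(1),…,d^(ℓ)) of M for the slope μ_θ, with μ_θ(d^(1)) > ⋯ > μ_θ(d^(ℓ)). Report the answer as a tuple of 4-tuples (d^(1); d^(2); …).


Barcode: M ≅ I[1,1], I[1,2], I[1,4]^2, I[2,3], I[3,3]. HN layers by μ_θ (4 steps, strictly decreasing):
  μ^(1)=3; μ^(2)=0; μ^(3)=-1/3; μ^(4)=-1

((0, 0, 2, 0); (0, 2, 0, 0); (0, 2, 2, 2); (4, 0, 0, 0))


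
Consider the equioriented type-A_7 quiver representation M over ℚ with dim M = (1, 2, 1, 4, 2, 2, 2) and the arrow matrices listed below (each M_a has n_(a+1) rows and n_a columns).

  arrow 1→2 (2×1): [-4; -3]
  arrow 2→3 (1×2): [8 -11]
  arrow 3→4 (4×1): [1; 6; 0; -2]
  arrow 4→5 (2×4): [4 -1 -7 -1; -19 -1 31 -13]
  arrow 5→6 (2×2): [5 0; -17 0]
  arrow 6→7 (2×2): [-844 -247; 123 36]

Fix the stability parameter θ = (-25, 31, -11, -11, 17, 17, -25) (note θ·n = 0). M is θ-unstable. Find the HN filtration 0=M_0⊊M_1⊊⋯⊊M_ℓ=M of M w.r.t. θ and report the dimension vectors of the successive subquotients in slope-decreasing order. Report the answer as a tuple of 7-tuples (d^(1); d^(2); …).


Barcode: M ≅ I[1,5], I[2,2], I[4,4]^2, I[4,7], I[6,7]. HN layers by μ_θ (6 steps, strictly decreasing):
  μ^(1)=31; μ^(2)=17; μ^(3)=3; μ^(4)=-4; μ^(5)=-11; μ^(6)=-25

((0, 1, 0, 0, 0, 0, 0); (0, 0, 0, 0, 1, 0, 0); (0, 1, 1, 1, 1, 1, 1); (0, 0, 0, 0, 0, 1, 1); (0, 0, 0, 3, 0, 0, 0); (1, 0, 0, 0, 0, 0, 0))


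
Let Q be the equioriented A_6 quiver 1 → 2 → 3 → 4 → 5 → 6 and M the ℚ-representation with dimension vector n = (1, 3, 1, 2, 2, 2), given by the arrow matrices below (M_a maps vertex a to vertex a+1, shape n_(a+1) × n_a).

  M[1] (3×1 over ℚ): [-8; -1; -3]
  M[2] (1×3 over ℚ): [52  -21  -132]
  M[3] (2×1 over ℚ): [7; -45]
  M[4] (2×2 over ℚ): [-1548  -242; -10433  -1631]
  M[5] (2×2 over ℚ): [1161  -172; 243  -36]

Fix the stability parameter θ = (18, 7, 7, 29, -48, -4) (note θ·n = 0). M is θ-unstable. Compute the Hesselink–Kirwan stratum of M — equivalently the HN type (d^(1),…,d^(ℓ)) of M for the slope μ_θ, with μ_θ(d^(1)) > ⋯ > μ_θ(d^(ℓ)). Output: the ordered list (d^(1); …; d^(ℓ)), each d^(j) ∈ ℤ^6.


Via rank(M_{q-1}∘⋯∘M_p): M ≅ I[1,6], I[2,2]^2, I[4,5], I[6,6].
μ_θ-semistable layers: μ^(1)=7; μ^(2)=3/2; μ^(3)=-4; μ^(4)=-19/2

((0, 2, 0, 0, 0, 0); (1, 1, 1, 1, 1, 1); (0, 0, 0, 0, 0, 1); (0, 0, 0, 1, 1, 0))


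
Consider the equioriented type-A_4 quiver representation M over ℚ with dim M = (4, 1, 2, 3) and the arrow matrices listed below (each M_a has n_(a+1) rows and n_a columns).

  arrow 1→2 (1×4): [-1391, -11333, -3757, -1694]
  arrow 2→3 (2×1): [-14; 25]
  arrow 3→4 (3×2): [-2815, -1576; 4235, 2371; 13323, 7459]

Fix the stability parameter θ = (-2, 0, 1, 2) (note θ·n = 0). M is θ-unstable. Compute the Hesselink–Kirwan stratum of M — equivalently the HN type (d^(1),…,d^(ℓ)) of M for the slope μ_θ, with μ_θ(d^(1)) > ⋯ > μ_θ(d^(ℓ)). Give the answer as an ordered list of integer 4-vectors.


Barcode: M ≅ I[1,1]^3, I[1,4], I[3,4], I[4,4]. HN layers by μ_θ (4 steps, strictly decreasing):
  μ^(1)=2; μ^(2)=1; μ^(3)=0; μ^(4)=-2

((0, 0, 0, 3); (0, 0, 2, 0); (0, 1, 0, 0); (4, 0, 0, 0))


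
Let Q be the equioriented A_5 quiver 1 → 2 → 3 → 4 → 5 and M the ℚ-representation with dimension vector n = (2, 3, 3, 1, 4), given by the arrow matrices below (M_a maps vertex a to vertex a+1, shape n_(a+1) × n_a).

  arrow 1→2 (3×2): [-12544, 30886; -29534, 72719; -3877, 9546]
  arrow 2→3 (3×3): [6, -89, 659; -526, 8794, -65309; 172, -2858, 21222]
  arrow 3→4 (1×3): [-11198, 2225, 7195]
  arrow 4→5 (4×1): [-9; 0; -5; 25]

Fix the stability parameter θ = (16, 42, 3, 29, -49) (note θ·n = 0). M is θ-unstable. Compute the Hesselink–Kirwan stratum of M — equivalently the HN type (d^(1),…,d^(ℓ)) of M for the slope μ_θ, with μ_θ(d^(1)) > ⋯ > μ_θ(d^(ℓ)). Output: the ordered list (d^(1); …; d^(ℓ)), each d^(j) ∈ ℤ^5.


Barcode: M ≅ I[1,3], I[1,5], I[2,2], I[3,3], I[5,5]^3. HN layers by μ_θ (6 steps, strictly decreasing):
  μ^(1)=42; μ^(2)=45/2; μ^(3)=16; μ^(4)=41/5; μ^(5)=3; μ^(6)=-49

((0, 1, 0, 0, 0); (0, 1, 1, 0, 0); (1, 0, 0, 0, 0); (1, 1, 1, 1, 1); (0, 0, 1, 0, 0); (0, 0, 0, 0, 3))


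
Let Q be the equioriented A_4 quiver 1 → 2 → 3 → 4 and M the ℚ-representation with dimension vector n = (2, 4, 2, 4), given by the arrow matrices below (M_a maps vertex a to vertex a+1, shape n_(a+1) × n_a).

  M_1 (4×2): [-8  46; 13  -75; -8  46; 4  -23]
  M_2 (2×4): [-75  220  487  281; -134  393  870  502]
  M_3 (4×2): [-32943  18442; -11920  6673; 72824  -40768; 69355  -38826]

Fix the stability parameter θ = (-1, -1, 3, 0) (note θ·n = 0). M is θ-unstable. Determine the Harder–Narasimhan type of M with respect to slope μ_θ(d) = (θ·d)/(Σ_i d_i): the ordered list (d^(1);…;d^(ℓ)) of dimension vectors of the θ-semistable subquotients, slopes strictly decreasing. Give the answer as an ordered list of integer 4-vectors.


Via rank(M_{q-1}∘⋯∘M_p): M ≅ I[1,4]^2, I[2,2]^2, I[4,4]^2.
μ_θ-semistable layers: μ^(1)=3/2; μ^(2)=0; μ^(3)=-1

((0, 0, 2, 2); (0, 0, 0, 2); (2, 4, 0, 0))


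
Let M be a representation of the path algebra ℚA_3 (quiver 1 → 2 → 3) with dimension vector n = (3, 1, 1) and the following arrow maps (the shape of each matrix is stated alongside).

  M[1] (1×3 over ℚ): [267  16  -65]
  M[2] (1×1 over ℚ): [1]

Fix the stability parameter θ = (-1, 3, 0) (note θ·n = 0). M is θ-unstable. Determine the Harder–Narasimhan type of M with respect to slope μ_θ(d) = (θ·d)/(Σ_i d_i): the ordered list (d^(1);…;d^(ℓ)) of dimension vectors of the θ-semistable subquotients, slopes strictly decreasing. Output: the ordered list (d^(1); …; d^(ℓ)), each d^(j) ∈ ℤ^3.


Interval decomposition of M: I[1,1]^2, I[1,3].
HN type (ℓ=2): μ^(1)=3/2; μ^(2)=-1

((0, 1, 1); (3, 0, 0))


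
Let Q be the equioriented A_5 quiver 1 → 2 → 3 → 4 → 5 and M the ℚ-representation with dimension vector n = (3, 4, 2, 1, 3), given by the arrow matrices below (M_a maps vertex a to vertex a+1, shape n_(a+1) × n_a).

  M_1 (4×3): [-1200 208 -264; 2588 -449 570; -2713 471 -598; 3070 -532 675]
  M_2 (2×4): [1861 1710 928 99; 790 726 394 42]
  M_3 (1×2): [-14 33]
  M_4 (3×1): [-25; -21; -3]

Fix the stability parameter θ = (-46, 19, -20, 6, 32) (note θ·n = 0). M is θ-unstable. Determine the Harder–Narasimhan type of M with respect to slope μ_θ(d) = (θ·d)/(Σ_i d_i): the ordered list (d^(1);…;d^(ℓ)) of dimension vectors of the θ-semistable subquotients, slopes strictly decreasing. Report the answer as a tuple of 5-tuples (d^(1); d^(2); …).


Via rank(M_{q-1}∘⋯∘M_p): M ≅ I[1,2], I[1,3], I[1,5], I[2,2], I[5,5]^2.
μ_θ-semistable layers: μ^(1)=32; μ^(2)=19; μ^(3)=6; μ^(4)=-1/2; μ^(5)=-46

((0, 0, 0, 0, 3); (0, 2, 0, 0, 0); (0, 0, 0, 1, 0); (0, 2, 2, 0, 0); (3, 0, 0, 0, 0))


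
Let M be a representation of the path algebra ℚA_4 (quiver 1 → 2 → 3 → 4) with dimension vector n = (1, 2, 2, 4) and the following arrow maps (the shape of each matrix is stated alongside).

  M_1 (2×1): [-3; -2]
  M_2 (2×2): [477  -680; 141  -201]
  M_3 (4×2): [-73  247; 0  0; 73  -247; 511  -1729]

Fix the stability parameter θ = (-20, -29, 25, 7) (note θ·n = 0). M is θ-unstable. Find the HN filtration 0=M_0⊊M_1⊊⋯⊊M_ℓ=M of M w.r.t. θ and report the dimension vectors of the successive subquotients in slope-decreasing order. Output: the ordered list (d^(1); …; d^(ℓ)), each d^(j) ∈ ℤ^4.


Interval decomposition of M: I[1,4], I[2,3], I[4,4]^3.
HN type (ℓ=5): μ^(1)=25; μ^(2)=16; μ^(3)=7; μ^(4)=-49/2; μ^(5)=-29

((0, 0, 1, 0); (0, 0, 1, 1); (0, 0, 0, 3); (1, 1, 0, 0); (0, 1, 0, 0))


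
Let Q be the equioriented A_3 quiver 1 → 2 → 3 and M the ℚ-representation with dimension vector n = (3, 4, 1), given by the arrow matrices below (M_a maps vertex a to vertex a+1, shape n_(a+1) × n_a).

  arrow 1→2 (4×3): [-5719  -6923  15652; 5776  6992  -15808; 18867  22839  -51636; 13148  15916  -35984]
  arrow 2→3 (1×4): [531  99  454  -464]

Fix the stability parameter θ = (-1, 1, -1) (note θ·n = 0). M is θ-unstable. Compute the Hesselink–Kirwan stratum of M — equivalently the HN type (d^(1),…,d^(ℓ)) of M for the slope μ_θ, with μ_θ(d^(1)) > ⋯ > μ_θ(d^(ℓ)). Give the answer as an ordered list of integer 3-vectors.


Via rank(M_{q-1}∘⋯∘M_p): M ≅ I[1,1]^2, I[1,3], I[2,2]^3.
μ_θ-semistable layers: μ^(1)=1; μ^(2)=0; μ^(3)=-1

((0, 3, 0); (0, 1, 1); (3, 0, 0))


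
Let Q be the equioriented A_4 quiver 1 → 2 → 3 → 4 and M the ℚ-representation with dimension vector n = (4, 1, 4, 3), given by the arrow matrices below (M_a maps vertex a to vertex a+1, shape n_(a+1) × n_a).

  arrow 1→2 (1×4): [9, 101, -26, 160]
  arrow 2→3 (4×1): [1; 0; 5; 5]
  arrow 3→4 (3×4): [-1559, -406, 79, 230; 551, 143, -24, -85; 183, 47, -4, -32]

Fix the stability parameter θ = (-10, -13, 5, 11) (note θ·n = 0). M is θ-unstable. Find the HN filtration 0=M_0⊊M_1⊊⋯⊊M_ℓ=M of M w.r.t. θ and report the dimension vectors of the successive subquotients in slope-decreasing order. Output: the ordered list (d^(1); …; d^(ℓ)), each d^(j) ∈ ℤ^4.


Via rank(M_{q-1}∘⋯∘M_p): M ≅ I[1,1]^3, I[1,4], I[3,3], I[3,4]^2.
μ_θ-semistable layers: μ^(1)=11; μ^(2)=5; μ^(3)=-10; μ^(4)=-23/2

((0, 0, 0, 3); (0, 0, 4, 0); (3, 0, 0, 0); (1, 1, 0, 0))


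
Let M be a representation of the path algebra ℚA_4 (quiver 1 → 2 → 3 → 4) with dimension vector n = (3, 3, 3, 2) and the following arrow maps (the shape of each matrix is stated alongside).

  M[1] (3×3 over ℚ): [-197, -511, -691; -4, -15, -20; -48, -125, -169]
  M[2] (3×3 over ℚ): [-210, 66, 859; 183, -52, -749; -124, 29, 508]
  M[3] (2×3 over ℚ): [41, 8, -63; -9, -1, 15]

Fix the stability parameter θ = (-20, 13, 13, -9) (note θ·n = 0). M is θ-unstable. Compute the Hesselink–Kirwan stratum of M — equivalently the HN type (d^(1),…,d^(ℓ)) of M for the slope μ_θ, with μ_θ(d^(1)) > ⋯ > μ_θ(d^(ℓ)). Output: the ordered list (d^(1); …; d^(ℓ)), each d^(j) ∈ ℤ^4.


Interval decomposition of M: I[1,3], I[1,4]^2.
HN type (ℓ=3): μ^(1)=13; μ^(2)=17/3; μ^(3)=-20

((0, 1, 1, 0); (0, 2, 2, 2); (3, 0, 0, 0))


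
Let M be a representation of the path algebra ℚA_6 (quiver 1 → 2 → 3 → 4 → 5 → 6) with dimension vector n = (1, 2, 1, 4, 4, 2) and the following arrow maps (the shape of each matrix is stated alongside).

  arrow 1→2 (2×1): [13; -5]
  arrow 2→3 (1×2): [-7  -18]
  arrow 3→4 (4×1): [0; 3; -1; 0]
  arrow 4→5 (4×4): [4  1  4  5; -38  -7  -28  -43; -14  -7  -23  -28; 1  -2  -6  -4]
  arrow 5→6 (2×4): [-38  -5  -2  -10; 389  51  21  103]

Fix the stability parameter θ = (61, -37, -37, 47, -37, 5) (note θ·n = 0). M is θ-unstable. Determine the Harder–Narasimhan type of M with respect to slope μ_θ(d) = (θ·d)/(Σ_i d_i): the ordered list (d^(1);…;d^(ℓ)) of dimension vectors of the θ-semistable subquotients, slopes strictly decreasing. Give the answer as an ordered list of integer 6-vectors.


Via rank(M_{q-1}∘⋯∘M_p): M ≅ I[1,6], I[2,2], I[4,5]^2, I[4,6].
μ_θ-semistable layers: μ^(1)=5; μ^(2)=-13/3; μ^(3)=-37

((0, 0, 0, 4, 4, 2); (1, 1, 1, 0, 0, 0); (0, 1, 0, 0, 0, 0))


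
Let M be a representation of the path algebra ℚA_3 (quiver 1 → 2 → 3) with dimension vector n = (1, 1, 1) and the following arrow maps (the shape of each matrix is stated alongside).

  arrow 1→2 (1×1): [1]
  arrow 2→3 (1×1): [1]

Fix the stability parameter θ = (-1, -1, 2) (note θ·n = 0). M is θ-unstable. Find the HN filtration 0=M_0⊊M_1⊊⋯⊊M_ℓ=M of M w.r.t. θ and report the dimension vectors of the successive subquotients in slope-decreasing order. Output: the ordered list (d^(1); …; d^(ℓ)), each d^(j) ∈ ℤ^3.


Barcode: M ≅ I[1,3]. HN layers by μ_θ (2 steps, strictly decreasing):
  μ^(1)=2; μ^(2)=-1

((0, 0, 1); (1, 1, 0))


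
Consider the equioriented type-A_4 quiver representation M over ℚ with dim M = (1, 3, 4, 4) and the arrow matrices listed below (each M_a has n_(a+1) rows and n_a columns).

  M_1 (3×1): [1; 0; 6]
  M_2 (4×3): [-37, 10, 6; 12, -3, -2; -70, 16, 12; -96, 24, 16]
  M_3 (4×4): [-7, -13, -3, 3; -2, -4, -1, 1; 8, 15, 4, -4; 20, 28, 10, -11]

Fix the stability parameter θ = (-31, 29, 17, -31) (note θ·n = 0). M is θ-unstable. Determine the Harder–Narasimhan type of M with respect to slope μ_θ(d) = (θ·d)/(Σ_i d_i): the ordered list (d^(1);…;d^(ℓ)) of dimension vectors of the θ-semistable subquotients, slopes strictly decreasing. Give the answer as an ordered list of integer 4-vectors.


Barcode: M ≅ I[1,4], I[2,2], I[2,4], I[3,4]^2. HN layers by μ_θ (4 steps, strictly decreasing):
  μ^(1)=29; μ^(2)=5; μ^(3)=-7; μ^(4)=-31

((0, 1, 0, 0); (0, 2, 2, 2); (0, 0, 2, 2); (1, 0, 0, 0))


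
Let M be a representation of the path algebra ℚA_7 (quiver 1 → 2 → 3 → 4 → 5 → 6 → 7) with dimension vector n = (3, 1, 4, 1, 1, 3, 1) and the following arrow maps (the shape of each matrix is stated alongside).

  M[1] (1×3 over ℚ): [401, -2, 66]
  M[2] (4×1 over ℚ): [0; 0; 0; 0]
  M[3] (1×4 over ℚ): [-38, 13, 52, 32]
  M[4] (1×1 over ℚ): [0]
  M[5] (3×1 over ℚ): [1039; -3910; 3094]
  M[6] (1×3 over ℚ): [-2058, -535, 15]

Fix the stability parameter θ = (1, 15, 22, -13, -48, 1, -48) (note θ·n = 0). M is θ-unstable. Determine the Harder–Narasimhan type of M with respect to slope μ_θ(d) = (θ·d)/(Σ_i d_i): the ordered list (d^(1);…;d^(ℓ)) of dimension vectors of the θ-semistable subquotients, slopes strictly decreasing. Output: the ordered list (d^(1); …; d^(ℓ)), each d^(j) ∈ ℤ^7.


Interval decomposition of M: I[1,1]^2, I[1,2], I[3,3]^3, I[3,4], I[5,7], I[6,6]^2.
HN type (ℓ=6): μ^(1)=22; μ^(2)=15; μ^(3)=9/2; μ^(4)=1; μ^(5)=-47/2; μ^(6)=-48

((0, 0, 3, 0, 0, 0, 0); (0, 1, 0, 0, 0, 0, 0); (0, 0, 1, 1, 0, 0, 0); (3, 0, 0, 0, 0, 2, 0); (0, 0, 0, 0, 0, 1, 1); (0, 0, 0, 0, 1, 0, 0))


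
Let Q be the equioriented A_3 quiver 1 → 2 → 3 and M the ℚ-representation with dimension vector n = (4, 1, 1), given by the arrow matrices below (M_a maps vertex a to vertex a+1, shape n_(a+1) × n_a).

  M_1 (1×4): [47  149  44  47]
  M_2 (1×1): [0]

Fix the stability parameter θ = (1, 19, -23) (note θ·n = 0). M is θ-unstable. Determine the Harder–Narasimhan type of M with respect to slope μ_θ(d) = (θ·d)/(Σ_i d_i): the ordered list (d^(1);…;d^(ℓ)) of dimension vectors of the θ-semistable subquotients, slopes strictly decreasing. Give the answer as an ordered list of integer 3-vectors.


Barcode: M ≅ I[1,1]^3, I[1,2], I[3,3]. HN layers by μ_θ (3 steps, strictly decreasing):
  μ^(1)=19; μ^(2)=1; μ^(3)=-23

((0, 1, 0); (4, 0, 0); (0, 0, 1))
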